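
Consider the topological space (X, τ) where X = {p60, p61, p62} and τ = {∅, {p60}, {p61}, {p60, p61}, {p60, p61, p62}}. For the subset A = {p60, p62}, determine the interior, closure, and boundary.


int(A) = {p60}, cl(A) = {p60, p62}, ∂A = {p62}.

Closed sets in (X, τ) are complements of opens:
  closed(X, τ) = {∅, {p62}, {p60, p62}, {p61, p62}, {p60, p61, p62}}.
int(A) = ⋃ {U ∈ τ : U ⊆ A}. Opens contained in A: ∅, {p60}.
Taking the union of these: int(A) = {p60}.
cl(A) = ⋂ {C closed : A ⊆ C}. Closed sets containing A: {p60, p62}, {p60, p61, p62}.
Intersecting these: cl(A) = {p60, p62}.
∂A = cl(A) ∖ int(A) = {p60, p62} ∖ {p60} = {p62}.


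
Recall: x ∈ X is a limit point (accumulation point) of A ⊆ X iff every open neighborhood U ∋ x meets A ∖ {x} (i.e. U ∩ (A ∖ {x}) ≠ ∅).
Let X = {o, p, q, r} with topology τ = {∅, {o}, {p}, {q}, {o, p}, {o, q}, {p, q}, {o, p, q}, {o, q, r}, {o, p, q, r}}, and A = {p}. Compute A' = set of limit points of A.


A' = ∅

For each x ∈ X, list the open sets U ∈ τ with x ∈ U, then check whether U ∩ (A ∖ {x}) ≠ ∅ for every such U.
  x = o: open {o} ∋ x has {o} ∩ (A ∖ {o}) = ∅, so x is NOT a limit point.
  x = p: open {p} ∋ x has {p} ∩ (A ∖ {p}) = ∅, so x is NOT a limit point.
  x = q: open {q} ∋ x has {q} ∩ (A ∖ {q}) = ∅, so x is NOT a limit point.
  x = r: open {o, q, r} ∋ x has {o, q, r} ∩ (A ∖ {r}) = ∅, so x is NOT a limit point.
Collecting: A' = ∅.


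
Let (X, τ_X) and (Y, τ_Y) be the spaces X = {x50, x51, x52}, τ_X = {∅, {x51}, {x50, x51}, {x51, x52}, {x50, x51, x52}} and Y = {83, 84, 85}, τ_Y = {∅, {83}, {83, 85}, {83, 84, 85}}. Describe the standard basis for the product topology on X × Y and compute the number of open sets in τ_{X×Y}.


Basis B = {∅ × ∅, {x51} × {83}, {x50, x51} × {83}, {x51} × {83, 85}, {x51, x52} × {83}, {x50, x51, x52} × {83}, {x51} × {83, 84, 85}, {x50, x51} × {83, 85}, {x51, x52} × {83, 85}, {x50, x51} × {83, 84, 85}, {x50, x51, x52} × {83, 85}, {x51, x52} × {83, 84, 85}, {x50, x51, x52} × {83, 84, 85}}; |τ_{X×Y}| = 30.

Enumerate products U × V with U ∈ τ_X, V ∈ τ_Y (deduplicated):
  ∅ × ∅ = {} (∅)
  {x51} × {83} = {(x51,83)}
  {x50, x51} × {83} = {(x50,83), (x51,83)}
  {x51} × {83, 85} = {(x51,83), (x51,85)}
  {x51, x52} × {83} = {(x51,83), (x52,83)}
  {x50, x51, x52} × {83} = {(x50,83), (x51,83), (x52,83)}
  {x51} × {83, 84, 85} = {(x51,83), (x51,84), (x51,85)}
  {x50, x51} × {83, 85} = {(x50,83), (x50,85), (x51,83), (x51,85)}
  {x51, x52} × {83, 85} = {(x51,83), (x51,85), (x52,83), (x52,85)}
  {x50, x51} × {83, 84, 85} = {(x50,83), (x50,84), (x50,85), (x51,83), (x51,84), (x51,85)}
  {x50, x51, x52} × {83, 85} = {(x50,83), (x50,85), (x51,83), (x51,85), (x52,83), (x52,85)}
  {x51, x52} × {83, 84, 85} = {(x51,83), (x51,84), (x51,85), (x52,83), (x52,84), (x52,85)}
  {x50, x51, x52} × {83, 84, 85} = {(x50,83), (x50,84), (x50,85), (x51,83), (x51,84), (x51,85), (x52,83), (x52,84), (x52,85)}
These 13 distinct sets form the basis B.
Close under arbitrary unions to get τ_{X×Y}; counting gives |τ_{X×Y}| = 30.


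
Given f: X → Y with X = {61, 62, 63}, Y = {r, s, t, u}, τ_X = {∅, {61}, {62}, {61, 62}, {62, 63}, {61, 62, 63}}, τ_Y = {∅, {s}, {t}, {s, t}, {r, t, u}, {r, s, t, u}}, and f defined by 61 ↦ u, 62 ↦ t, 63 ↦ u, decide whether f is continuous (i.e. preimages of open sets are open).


f IS continuous.

Compute f^{-1}(U) for each U ∈ τ_Y:
  U = ∅: f^{-1}(U) = ∅ ∈ τ_X ✓.
  U = {s}: f^{-1}(U) = ∅ ∈ τ_X ✓.
  U = {t}: f^{-1}(U) = {62} ∈ τ_X ✓.
  U = {s, t}: f^{-1}(U) = {62} ∈ τ_X ✓.
  U = {r, t, u}: f^{-1}(U) = {61, 62, 63} ∈ τ_X ✓.
  U = {r, s, t, u}: f^{-1}(U) = {61, 62, 63} ∈ τ_X ✓.
Every preimage lies in τ_X, so f IS continuous.


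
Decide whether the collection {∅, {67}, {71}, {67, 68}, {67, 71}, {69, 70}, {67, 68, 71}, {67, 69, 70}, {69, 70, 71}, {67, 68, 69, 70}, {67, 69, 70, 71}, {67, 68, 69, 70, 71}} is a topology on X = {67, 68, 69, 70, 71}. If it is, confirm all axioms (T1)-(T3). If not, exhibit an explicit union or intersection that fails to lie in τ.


τ IS a topology on X.

Axiom (T1): ∅ ∈ τ? Yes; X ∈ τ? Yes.
Axiom (T2/T3): check pairwise unions and intersections of members of τ.
All pairwise intersections and unions checked — each lies in τ. Therefore τ satisfies (T1), (T2), (T3): it IS a topology on X.


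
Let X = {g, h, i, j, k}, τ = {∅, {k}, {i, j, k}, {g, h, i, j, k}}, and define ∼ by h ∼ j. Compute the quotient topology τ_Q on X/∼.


X/∼ = {[g], [h=j], [i], [k]}; |τ_Q| = 3.

Equivalence classes: [g], [h=j], [i], [k].
Quotient map π: X → X/∼ sends g ↦ [g], h ↦ [h=j], i ↦ [i], j ↦ [h=j], k ↦ [k].
For each subset V ⊆ X/∼, compute π^{-1}(V) ⊆ X and check whether π^{-1}(V) ∈ τ. V is open in τ_Q iff π^{-1}(V) ∈ τ.
  V = {}: π^{-1}(V) = ∅ ∈ τ ✓.
  V = {[g]}: π^{-1}(V) = {g} ∉ τ ✗.
  V = {[h=j]}: π^{-1}(V) = {h, j} ∉ τ ✗.
  V = {[g], [h=j]}: π^{-1}(V) = {g, h, j} ∉ τ ✗.
  V = {[i]}: π^{-1}(V) = {i} ∉ τ ✗.
  V = {[g], [i]}: π^{-1}(V) = {g, i} ∉ τ ✗.
  V = {[h=j], [i]}: π^{-1}(V) = {h, i, j} ∉ τ ✗.
  V = {[g], [h=j], [i]}: π^{-1}(V) = {g, h, i, j} ∉ τ ✗.
  V = {[k]}: π^{-1}(V) = {k} ∈ τ ✓.
  V = {[g], [k]}: π^{-1}(V) = {g, k} ∉ τ ✗.
  V = {[h=j], [k]}: π^{-1}(V) = {h, j, k} ∉ τ ✗.
  V = {[g], [h=j], [k]}: π^{-1}(V) = {g, h, j, k} ∉ τ ✗.
  V = {[i], [k]}: π^{-1}(V) = {i, k} ∉ τ ✗.
  V = {[g], [i], [k]}: π^{-1}(V) = {g, i, k} ∉ τ ✗.
  V = {[h=j], [i], [k]}: π^{-1}(V) = {h, i, j, k} ∉ τ ✗.
  V = {[g], [h=j], [i], [k]}: π^{-1}(V) = {g, h, i, j, k} ∈ τ ✓.
Open sets in the quotient: τ_Q = {{}, {[k]}, {[g], [h=j], [i], [k]}} (3 elements).


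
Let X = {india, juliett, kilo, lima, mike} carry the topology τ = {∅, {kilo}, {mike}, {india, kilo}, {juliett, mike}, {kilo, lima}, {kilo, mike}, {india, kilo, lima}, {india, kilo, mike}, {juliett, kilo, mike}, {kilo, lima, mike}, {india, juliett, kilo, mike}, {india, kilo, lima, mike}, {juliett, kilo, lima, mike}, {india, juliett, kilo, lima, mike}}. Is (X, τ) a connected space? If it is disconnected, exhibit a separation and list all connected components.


(X, τ) is disconnected; components = [{juliett, mike}, {india, kilo, lima}].

Find clopen sets (U ∈ τ with X ∖ U ∈ τ):
  U = ∅, X ∖ U = {india, juliett, kilo, lima, mike} — both open, so U is clopen.
  U = {juliett, mike}, X ∖ U = {india, kilo, lima} — both open, so U is clopen.
  U = {india, kilo, lima}, X ∖ U = {juliett, mike} — both open, so U is clopen.
  U = {india, juliett, kilo, lima, mike}, X ∖ U = ∅ — both open, so U is clopen.
Nontrivial clopen(s) exist: e.g. {juliett, mike}. So (X, τ) is disconnected.
Compute connected components by grouping points that agree on all clopens:
  component: {juliett, mike}
  component: {india, kilo, lima}


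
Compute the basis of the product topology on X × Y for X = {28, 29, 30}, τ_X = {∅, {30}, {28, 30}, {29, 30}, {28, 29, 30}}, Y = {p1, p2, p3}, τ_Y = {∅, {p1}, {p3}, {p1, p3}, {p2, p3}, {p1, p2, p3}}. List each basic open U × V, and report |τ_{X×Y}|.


Basis B = {∅ × ∅, {30} × {p1}, {30} × {p3}, {28, 30} × {p1}, {28, 30} × {p3}, {29, 30} × {p1}, {29, 30} × {p3}, {30} × {p1, p3}, {30} × {p2, p3}, {28, 29, 30} × {p1}, {28, 29, 30} × {p3}, {30} × {p1, p2, p3}, {28, 30} × {p1, p3}, {28, 30} × {p2, p3}, {29, 30} × {p1, p3}, {29, 30} × {p2, p3}, {28, 30} × {p1, p2, p3}, {28, 29, 30} × {p1, p3}, {28, 29, 30} × {p2, p3}, {29, 30} × {p1, p2, p3}, {28, 29, 30} × {p1, p2, p3}}; |τ_{X×Y}| = 70.

Enumerate products U × V with U ∈ τ_X, V ∈ τ_Y (deduplicated):
  ∅ × ∅ = {} (∅)
  {30} × {p1} = {(30,p1)}
  {30} × {p3} = {(30,p3)}
  {28, 30} × {p1} = {(28,p1), (30,p1)}
  {28, 30} × {p3} = {(28,p3), (30,p3)}
  {29, 30} × {p1} = {(29,p1), (30,p1)}
  {29, 30} × {p3} = {(29,p3), (30,p3)}
  {30} × {p1, p3} = {(30,p1), (30,p3)}
  {30} × {p2, p3} = {(30,p2), (30,p3)}
  {28, 29, 30} × {p1} = {(28,p1), (29,p1), (30,p1)}
  {28, 29, 30} × {p3} = {(28,p3), (29,p3), (30,p3)}
  {30} × {p1, p2, p3} = {(30,p1), (30,p2), (30,p3)}
  {28, 30} × {p1, p3} = {(28,p1), (28,p3), (30,p1), (30,p3)}
  {28, 30} × {p2, p3} = {(28,p2), (28,p3), (30,p2), (30,p3)}
  {29, 30} × {p1, p3} = {(29,p1), (29,p3), (30,p1), (30,p3)}
  {29, 30} × {p2, p3} = {(29,p2), (29,p3), (30,p2), (30,p3)}
  {28, 30} × {p1, p2, p3} = {(28,p1), (28,p2), (28,p3), (30,p1), (30,p2), (30,p3)}
  {28, 29, 30} × {p1, p3} = {(28,p1), (28,p3), (29,p1), (29,p3), (30,p1), (30,p3)}
  {28, 29, 30} × {p2, p3} = {(28,p2), (28,p3), (29,p2), (29,p3), (30,p2), (30,p3)}
  {29, 30} × {p1, p2, p3} = {(29,p1), (29,p2), (29,p3), (30,p1), (30,p2), (30,p3)}
  {28, 29, 30} × {p1, p2, p3} = {(28,p1), (28,p2), (28,p3), (29,p1), (29,p2), (29,p3), (30,p1), (30,p2), (30,p3)}
These 21 distinct sets form the basis B.
Close under arbitrary unions to get τ_{X×Y}; counting gives |τ_{X×Y}| = 70.


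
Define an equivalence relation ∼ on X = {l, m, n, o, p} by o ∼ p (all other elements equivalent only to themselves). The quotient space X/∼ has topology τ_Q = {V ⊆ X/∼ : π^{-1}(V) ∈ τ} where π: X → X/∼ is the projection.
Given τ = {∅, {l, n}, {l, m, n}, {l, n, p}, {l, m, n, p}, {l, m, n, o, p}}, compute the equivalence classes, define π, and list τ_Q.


X/∼ = {[l], [m], [n], [o=p]}; |τ_Q| = 4.

Equivalence classes: [l], [m], [n], [o=p].
Quotient map π: X → X/∼ sends l ↦ [l], m ↦ [m], n ↦ [n], o ↦ [o=p], p ↦ [o=p].
For each subset V ⊆ X/∼, compute π^{-1}(V) ⊆ X and check whether π^{-1}(V) ∈ τ. V is open in τ_Q iff π^{-1}(V) ∈ τ.
  V = {}: π^{-1}(V) = ∅ ∈ τ ✓.
  V = {[l]}: π^{-1}(V) = {l} ∉ τ ✗.
  V = {[m]}: π^{-1}(V) = {m} ∉ τ ✗.
  V = {[l], [m]}: π^{-1}(V) = {l, m} ∉ τ ✗.
  V = {[n]}: π^{-1}(V) = {n} ∉ τ ✗.
  V = {[l], [n]}: π^{-1}(V) = {l, n} ∈ τ ✓.
  V = {[m], [n]}: π^{-1}(V) = {m, n} ∉ τ ✗.
  V = {[l], [m], [n]}: π^{-1}(V) = {l, m, n} ∈ τ ✓.
  V = {[o=p]}: π^{-1}(V) = {o, p} ∉ τ ✗.
  V = {[l], [o=p]}: π^{-1}(V) = {l, o, p} ∉ τ ✗.
  V = {[m], [o=p]}: π^{-1}(V) = {m, o, p} ∉ τ ✗.
  V = {[l], [m], [o=p]}: π^{-1}(V) = {l, m, o, p} ∉ τ ✗.
  V = {[n], [o=p]}: π^{-1}(V) = {n, o, p} ∉ τ ✗.
  V = {[l], [n], [o=p]}: π^{-1}(V) = {l, n, o, p} ∉ τ ✗.
  V = {[m], [n], [o=p]}: π^{-1}(V) = {m, n, o, p} ∉ τ ✗.
  V = {[l], [m], [n], [o=p]}: π^{-1}(V) = {l, m, n, o, p} ∈ τ ✓.
Open sets in the quotient: τ_Q = {{}, {[l], [n]}, {[l], [m], [n]}, {[l], [m], [n], [o=p]}} (4 elements).


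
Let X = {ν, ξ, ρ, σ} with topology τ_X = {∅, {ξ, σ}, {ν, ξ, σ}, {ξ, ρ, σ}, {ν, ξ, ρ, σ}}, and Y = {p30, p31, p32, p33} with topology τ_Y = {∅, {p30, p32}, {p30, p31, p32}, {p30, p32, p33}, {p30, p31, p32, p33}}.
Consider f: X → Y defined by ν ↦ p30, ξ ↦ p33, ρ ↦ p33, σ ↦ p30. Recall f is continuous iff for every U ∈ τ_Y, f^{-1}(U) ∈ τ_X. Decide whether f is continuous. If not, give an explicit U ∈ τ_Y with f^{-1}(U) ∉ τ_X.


f is NOT continuous.

Compute f^{-1}(U) for each U ∈ τ_Y:
  U = ∅: f^{-1}(U) = ∅ ∈ τ_X ✓.
  U = {p30, p32}: f^{-1}(U) = {ν, σ} ∉ τ_X ✗.
  U = {p30, p31, p32}: f^{-1}(U) = {ν, σ} ∉ τ_X ✗.
  U = {p30, p32, p33}: f^{-1}(U) = {ν, ξ, ρ, σ} ∈ τ_X ✓.
  U = {p30, p31, p32, p33}: f^{-1}(U) = {ν, ξ, ρ, σ} ∈ τ_X ✓.
Found U = {p30, p32} with f^{-1}(U) = {ν, σ} not in τ_X. Therefore f is NOT continuous.


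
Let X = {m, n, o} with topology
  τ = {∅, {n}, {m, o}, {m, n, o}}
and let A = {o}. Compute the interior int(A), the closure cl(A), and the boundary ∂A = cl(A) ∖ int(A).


int(A) = ∅, cl(A) = {m, o}, ∂A = {m, o}.

Closed sets in (X, τ) are complements of opens:
  closed(X, τ) = {∅, {n}, {m, o}, {m, n, o}}.
int(A) = ⋃ {U ∈ τ : U ⊆ A}. Opens contained in A: ∅.
Taking the union of these: int(A) = ∅.
cl(A) = ⋂ {C closed : A ⊆ C}. Closed sets containing A: {m, o}, {m, n, o}.
Intersecting these: cl(A) = {m, o}.
∂A = cl(A) ∖ int(A) = {m, o} ∖ ∅ = {m, o}.


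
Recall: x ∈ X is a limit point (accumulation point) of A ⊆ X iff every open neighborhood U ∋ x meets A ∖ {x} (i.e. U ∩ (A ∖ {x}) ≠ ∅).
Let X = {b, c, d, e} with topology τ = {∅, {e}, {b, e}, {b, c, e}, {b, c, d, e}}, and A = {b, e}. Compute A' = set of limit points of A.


A' = {b, c, d}

For each x ∈ X, list the open sets U ∈ τ with x ∈ U, then check whether U ∩ (A ∖ {x}) ≠ ∅ for every such U.
  x = b: opens ∋ x are {b, e}, {b, c, e}, {b, c, d, e}; each meets A ∖ {b}, so x IS a limit point.
  x = c: opens ∋ x are {b, c, e}, {b, c, d, e}; each meets A ∖ {c}, so x IS a limit point.
  x = d: opens ∋ x are {b, c, d, e}; each meets A ∖ {d}, so x IS a limit point.
  x = e: open {e} ∋ x has {e} ∩ (A ∖ {e}) = ∅, so x is NOT a limit point.
Collecting: A' = {b, c, d}.


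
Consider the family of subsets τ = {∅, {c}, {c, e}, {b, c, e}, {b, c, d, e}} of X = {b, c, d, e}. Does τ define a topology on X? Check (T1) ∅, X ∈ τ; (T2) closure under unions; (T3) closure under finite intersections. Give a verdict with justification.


τ IS a topology on X.

Axiom (T1): ∅ ∈ τ? Yes; X ∈ τ? Yes.
Axiom (T2/T3): check pairwise unions and intersections of members of τ.
All pairwise intersections and unions checked — each lies in τ. Therefore τ satisfies (T1), (T2), (T3): it IS a topology on X.


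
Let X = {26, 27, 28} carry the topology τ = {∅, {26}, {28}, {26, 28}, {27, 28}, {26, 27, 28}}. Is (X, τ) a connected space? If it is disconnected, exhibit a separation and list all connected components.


(X, τ) is disconnected; components = [{26}, {27, 28}].

Find clopen sets (U ∈ τ with X ∖ U ∈ τ):
  U = ∅, X ∖ U = {26, 27, 28} — both open, so U is clopen.
  U = {26}, X ∖ U = {27, 28} — both open, so U is clopen.
  U = {27, 28}, X ∖ U = {26} — both open, so U is clopen.
  U = {26, 27, 28}, X ∖ U = ∅ — both open, so U is clopen.
Nontrivial clopen(s) exist: e.g. {26}. So (X, τ) is disconnected.
Compute connected components by grouping points that agree on all clopens:
  component: {26}
  component: {27, 28}


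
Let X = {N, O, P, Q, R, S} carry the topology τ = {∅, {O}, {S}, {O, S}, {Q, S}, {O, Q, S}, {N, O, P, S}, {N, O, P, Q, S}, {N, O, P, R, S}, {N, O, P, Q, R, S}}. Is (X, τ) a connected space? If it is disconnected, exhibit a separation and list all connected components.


(X, τ) is connected.

Find clopen sets (U ∈ τ with X ∖ U ∈ τ):
  U = ∅, X ∖ U = {N, O, P, Q, R, S} — both open, so U is clopen.
  U = {N, O, P, Q, R, S}, X ∖ U = ∅ — both open, so U is clopen.
Only trivial clopens (∅ and X) exist, so (X, τ) is connected.
Compute connected components by grouping points that agree on all clopens:
  component: {N, O, P, Q, R, S}


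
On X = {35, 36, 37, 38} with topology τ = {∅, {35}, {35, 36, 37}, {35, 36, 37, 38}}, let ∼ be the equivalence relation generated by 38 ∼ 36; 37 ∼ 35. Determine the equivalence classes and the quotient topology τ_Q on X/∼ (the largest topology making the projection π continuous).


X/∼ = {[35=37], [36=38]}; |τ_Q| = 2.

Equivalence classes: [35=37], [36=38].
Quotient map π: X → X/∼ sends 35 ↦ [35=37], 36 ↦ [36=38], 37 ↦ [35=37], 38 ↦ [36=38].
For each subset V ⊆ X/∼, compute π^{-1}(V) ⊆ X and check whether π^{-1}(V) ∈ τ. V is open in τ_Q iff π^{-1}(V) ∈ τ.
  V = {}: π^{-1}(V) = ∅ ∈ τ ✓.
  V = {[35=37]}: π^{-1}(V) = {35, 37} ∉ τ ✗.
  V = {[36=38]}: π^{-1}(V) = {36, 38} ∉ τ ✗.
  V = {[35=37], [36=38]}: π^{-1}(V) = {35, 36, 37, 38} ∈ τ ✓.
Open sets in the quotient: τ_Q = {{}, {[35=37], [36=38]}} (2 elements).


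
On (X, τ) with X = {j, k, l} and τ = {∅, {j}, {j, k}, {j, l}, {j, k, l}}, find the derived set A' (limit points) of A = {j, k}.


A' = {k, l}

For each x ∈ X, list the open sets U ∈ τ with x ∈ U, then check whether U ∩ (A ∖ {x}) ≠ ∅ for every such U.
  x = j: open {j} ∋ x has {j} ∩ (A ∖ {j}) = ∅, so x is NOT a limit point.
  x = k: opens ∋ x are {j, k}, {j, k, l}; each meets A ∖ {k}, so x IS a limit point.
  x = l: opens ∋ x are {j, l}, {j, k, l}; each meets A ∖ {l}, so x IS a limit point.
Collecting: A' = {k, l}.


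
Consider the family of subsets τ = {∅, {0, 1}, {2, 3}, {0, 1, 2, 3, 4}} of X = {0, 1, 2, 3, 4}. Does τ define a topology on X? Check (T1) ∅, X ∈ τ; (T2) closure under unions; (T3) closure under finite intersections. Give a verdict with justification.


τ is NOT a topology on X.

Axiom (T1): ∅ ∈ τ? Yes; X ∈ τ? Yes.
Axiom (T2/T3): check pairwise unions and intersections of members of τ.
Counterexample for (T2): {0, 1} ∪ {2, 3} = {0, 1, 2, 3} ∉ τ. Therefore τ is NOT a topology.


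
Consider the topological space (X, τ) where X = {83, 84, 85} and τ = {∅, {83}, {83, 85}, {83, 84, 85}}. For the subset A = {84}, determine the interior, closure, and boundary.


int(A) = ∅, cl(A) = {84}, ∂A = {84}.

Closed sets in (X, τ) are complements of opens:
  closed(X, τ) = {∅, {84}, {84, 85}, {83, 84, 85}}.
int(A) = ⋃ {U ∈ τ : U ⊆ A}. Opens contained in A: ∅.
Taking the union of these: int(A) = ∅.
cl(A) = ⋂ {C closed : A ⊆ C}. Closed sets containing A: {84}, {84, 85}, {83, 84, 85}.
Intersecting these: cl(A) = {84}.
∂A = cl(A) ∖ int(A) = {84} ∖ ∅ = {84}.


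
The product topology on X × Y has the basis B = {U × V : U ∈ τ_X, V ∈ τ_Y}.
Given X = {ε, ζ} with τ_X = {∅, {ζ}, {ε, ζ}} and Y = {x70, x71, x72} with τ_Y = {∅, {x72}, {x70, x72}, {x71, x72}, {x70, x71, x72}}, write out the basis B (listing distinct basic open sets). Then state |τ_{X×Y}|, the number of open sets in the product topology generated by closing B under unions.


Basis B = {∅ × ∅, {ζ} × {x72}, {ε, ζ} × {x72}, {ζ} × {x70, x72}, {ζ} × {x71, x72}, {ζ} × {x70, x71, x72}, {ε, ζ} × {x70, x72}, {ε, ζ} × {x71, x72}, {ε, ζ} × {x70, x71, x72}}; |τ_{X×Y}| = 14.

Enumerate products U × V with U ∈ τ_X, V ∈ τ_Y (deduplicated):
  ∅ × ∅ = {} (∅)
  {ζ} × {x72} = {(ζ,x72)}
  {ε, ζ} × {x72} = {(ε,x72), (ζ,x72)}
  {ζ} × {x70, x72} = {(ζ,x70), (ζ,x72)}
  {ζ} × {x71, x72} = {(ζ,x71), (ζ,x72)}
  {ζ} × {x70, x71, x72} = {(ζ,x70), (ζ,x71), (ζ,x72)}
  {ε, ζ} × {x70, x72} = {(ε,x70), (ε,x72), (ζ,x70), (ζ,x72)}
  {ε, ζ} × {x71, x72} = {(ε,x71), (ε,x72), (ζ,x71), (ζ,x72)}
  {ε, ζ} × {x70, x71, x72} = {(ε,x70), (ε,x71), (ε,x72), (ζ,x70), (ζ,x71), (ζ,x72)}
These 9 distinct sets form the basis B.
Close under arbitrary unions to get τ_{X×Y}; counting gives |τ_{X×Y}| = 14.


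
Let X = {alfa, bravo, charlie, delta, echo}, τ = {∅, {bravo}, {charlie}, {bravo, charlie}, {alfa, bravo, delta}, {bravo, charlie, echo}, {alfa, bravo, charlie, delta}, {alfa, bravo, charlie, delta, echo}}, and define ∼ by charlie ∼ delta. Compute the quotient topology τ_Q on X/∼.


X/∼ = {[alfa], [bravo], [charlie=delta], [echo]}; |τ_Q| = 4.

Equivalence classes: [alfa], [bravo], [charlie=delta], [echo].
Quotient map π: X → X/∼ sends alfa ↦ [alfa], bravo ↦ [bravo], charlie ↦ [charlie=delta], delta ↦ [charlie=delta], echo ↦ [echo].
For each subset V ⊆ X/∼, compute π^{-1}(V) ⊆ X and check whether π^{-1}(V) ∈ τ. V is open in τ_Q iff π^{-1}(V) ∈ τ.
  V = {}: π^{-1}(V) = ∅ ∈ τ ✓.
  V = {[alfa]}: π^{-1}(V) = {alfa} ∉ τ ✗.
  V = {[bravo]}: π^{-1}(V) = {bravo} ∈ τ ✓.
  V = {[alfa], [bravo]}: π^{-1}(V) = {alfa, bravo} ∉ τ ✗.
  V = {[charlie=delta]}: π^{-1}(V) = {charlie, delta} ∉ τ ✗.
  V = {[alfa], [charlie=delta]}: π^{-1}(V) = {alfa, charlie, delta} ∉ τ ✗.
  V = {[bravo], [charlie=delta]}: π^{-1}(V) = {bravo, charlie, delta} ∉ τ ✗.
  V = {[alfa], [bravo], [charlie=delta]}: π^{-1}(V) = {alfa, bravo, charlie, delta} ∈ τ ✓.
  V = {[echo]}: π^{-1}(V) = {echo} ∉ τ ✗.
  V = {[alfa], [echo]}: π^{-1}(V) = {alfa, echo} ∉ τ ✗.
  V = {[bravo], [echo]}: π^{-1}(V) = {bravo, echo} ∉ τ ✗.
  V = {[alfa], [bravo], [echo]}: π^{-1}(V) = {alfa, bravo, echo} ∉ τ ✗.
  V = {[charlie=delta], [echo]}: π^{-1}(V) = {charlie, delta, echo} ∉ τ ✗.
  V = {[alfa], [charlie=delta], [echo]}: π^{-1}(V) = {alfa, charlie, delta, echo} ∉ τ ✗.
  V = {[bravo], [charlie=delta], [echo]}: π^{-1}(V) = {bravo, charlie, delta, echo} ∉ τ ✗.
  V = {[alfa], [bravo], [charlie=delta], [echo]}: π^{-1}(V) = {alfa, bravo, charlie, delta, echo} ∈ τ ✓.
Open sets in the quotient: τ_Q = {{}, {[bravo]}, {[alfa], [bravo], [charlie=delta]}, {[alfa], [bravo], [charlie=delta], [echo]}} (4 elements).


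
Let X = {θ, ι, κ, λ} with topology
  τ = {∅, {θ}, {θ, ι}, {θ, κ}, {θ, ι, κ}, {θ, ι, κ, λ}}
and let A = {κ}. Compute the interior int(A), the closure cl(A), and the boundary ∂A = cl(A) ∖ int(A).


int(A) = ∅, cl(A) = {κ, λ}, ∂A = {κ, λ}.

Closed sets in (X, τ) are complements of opens:
  closed(X, τ) = {∅, {λ}, {ι, λ}, {κ, λ}, {ι, κ, λ}, {θ, ι, κ, λ}}.
int(A) = ⋃ {U ∈ τ : U ⊆ A}. Opens contained in A: ∅.
Taking the union of these: int(A) = ∅.
cl(A) = ⋂ {C closed : A ⊆ C}. Closed sets containing A: {κ, λ}, {ι, κ, λ}, {θ, ι, κ, λ}.
Intersecting these: cl(A) = {κ, λ}.
∂A = cl(A) ∖ int(A) = {κ, λ} ∖ ∅ = {κ, λ}.


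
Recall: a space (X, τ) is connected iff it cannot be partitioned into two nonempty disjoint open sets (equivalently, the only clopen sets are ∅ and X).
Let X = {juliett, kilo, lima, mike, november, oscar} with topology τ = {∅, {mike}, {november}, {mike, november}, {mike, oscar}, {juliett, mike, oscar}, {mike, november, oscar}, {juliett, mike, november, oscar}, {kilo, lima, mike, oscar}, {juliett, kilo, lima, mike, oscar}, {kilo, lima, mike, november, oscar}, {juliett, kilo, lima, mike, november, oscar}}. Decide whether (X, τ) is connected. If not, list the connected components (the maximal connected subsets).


(X, τ) is disconnected; components = [{november}, {juliett, kilo, lima, mike, oscar}].

Find clopen sets (U ∈ τ with X ∖ U ∈ τ):
  U = ∅, X ∖ U = {juliett, kilo, lima, mike, november, oscar} — both open, so U is clopen.
  U = {november}, X ∖ U = {juliett, kilo, lima, mike, oscar} — both open, so U is clopen.
  U = {juliett, kilo, lima, mike, oscar}, X ∖ U = {november} — both open, so U is clopen.
  U = {juliett, kilo, lima, mike, november, oscar}, X ∖ U = ∅ — both open, so U is clopen.
Nontrivial clopen(s) exist: e.g. {november}. So (X, τ) is disconnected.
Compute connected components by grouping points that agree on all clopens:
  component: {november}
  component: {juliett, kilo, lima, mike, oscar}


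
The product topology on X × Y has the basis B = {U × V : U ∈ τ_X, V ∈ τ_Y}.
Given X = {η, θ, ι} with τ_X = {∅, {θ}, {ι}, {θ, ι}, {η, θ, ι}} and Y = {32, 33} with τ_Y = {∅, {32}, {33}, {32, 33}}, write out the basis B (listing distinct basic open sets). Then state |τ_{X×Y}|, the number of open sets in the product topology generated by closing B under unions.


Basis B = {∅ × ∅, {θ} × {32}, {θ} × {33}, {ι} × {32}, {ι} × {33}, {θ} × {32, 33}, {θ, ι} × {32}, {θ, ι} × {33}, {ι} × {32, 33}, {η, θ, ι} × {32}, {η, θ, ι} × {33}, {θ, ι} × {32, 33}, {η, θ, ι} × {32, 33}}; |τ_{X×Y}| = 25.

Enumerate products U × V with U ∈ τ_X, V ∈ τ_Y (deduplicated):
  ∅ × ∅ = {} (∅)
  {θ} × {32} = {(θ,32)}
  {θ} × {33} = {(θ,33)}
  {ι} × {32} = {(ι,32)}
  {ι} × {33} = {(ι,33)}
  {θ} × {32, 33} = {(θ,32), (θ,33)}
  {θ, ι} × {32} = {(θ,32), (ι,32)}
  {θ, ι} × {33} = {(θ,33), (ι,33)}
  {ι} × {32, 33} = {(ι,32), (ι,33)}
  {η, θ, ι} × {32} = {(η,32), (θ,32), (ι,32)}
  {η, θ, ι} × {33} = {(η,33), (θ,33), (ι,33)}
  {θ, ι} × {32, 33} = {(θ,32), (θ,33), (ι,32), (ι,33)}
  {η, θ, ι} × {32, 33} = {(η,32), (η,33), (θ,32), (θ,33), (ι,32), (ι,33)}
These 13 distinct sets form the basis B.
Close under arbitrary unions to get τ_{X×Y}; counting gives |τ_{X×Y}| = 25.


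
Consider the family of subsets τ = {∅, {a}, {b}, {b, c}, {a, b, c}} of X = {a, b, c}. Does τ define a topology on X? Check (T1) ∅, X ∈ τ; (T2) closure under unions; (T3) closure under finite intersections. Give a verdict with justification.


τ is NOT a topology on X.

Axiom (T1): ∅ ∈ τ? Yes; X ∈ τ? Yes.
Axiom (T2/T3): check pairwise unions and intersections of members of τ.
Counterexample for (T2): {a} ∪ {b} = {a, b} ∉ τ. Therefore τ is NOT a topology.


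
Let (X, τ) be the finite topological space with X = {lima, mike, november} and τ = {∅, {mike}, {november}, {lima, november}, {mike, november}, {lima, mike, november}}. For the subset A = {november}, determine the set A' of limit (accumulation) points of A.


A' = {lima}

For each x ∈ X, list the open sets U ∈ τ with x ∈ U, then check whether U ∩ (A ∖ {x}) ≠ ∅ for every such U.
  x = lima: opens ∋ x are {lima, november}, {lima, mike, november}; each meets A ∖ {lima}, so x IS a limit point.
  x = mike: open {mike} ∋ x has {mike} ∩ (A ∖ {mike}) = ∅, so x is NOT a limit point.
  x = november: open {november} ∋ x has {november} ∩ (A ∖ {november}) = ∅, so x is NOT a limit point.
Collecting: A' = {lima}.


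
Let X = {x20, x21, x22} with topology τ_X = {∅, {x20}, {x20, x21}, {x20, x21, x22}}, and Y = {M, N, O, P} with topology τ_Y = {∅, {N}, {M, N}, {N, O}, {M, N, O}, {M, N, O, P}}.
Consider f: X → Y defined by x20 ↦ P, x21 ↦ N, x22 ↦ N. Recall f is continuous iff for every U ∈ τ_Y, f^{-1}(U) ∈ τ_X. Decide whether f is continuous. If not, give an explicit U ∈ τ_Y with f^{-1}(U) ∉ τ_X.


f is NOT continuous.

Compute f^{-1}(U) for each U ∈ τ_Y:
  U = ∅: f^{-1}(U) = ∅ ∈ τ_X ✓.
  U = {N}: f^{-1}(U) = {x21, x22} ∉ τ_X ✗.
  U = {M, N}: f^{-1}(U) = {x21, x22} ∉ τ_X ✗.
  U = {N, O}: f^{-1}(U) = {x21, x22} ∉ τ_X ✗.
  U = {M, N, O}: f^{-1}(U) = {x21, x22} ∉ τ_X ✗.
  U = {M, N, O, P}: f^{-1}(U) = {x20, x21, x22} ∈ τ_X ✓.
Found U = {N} with f^{-1}(U) = {x21, x22} not in τ_X. Therefore f is NOT continuous.


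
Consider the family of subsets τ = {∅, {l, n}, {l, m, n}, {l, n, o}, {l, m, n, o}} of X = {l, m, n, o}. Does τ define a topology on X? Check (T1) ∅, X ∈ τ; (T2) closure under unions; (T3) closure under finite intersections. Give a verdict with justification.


τ IS a topology on X.

Axiom (T1): ∅ ∈ τ? Yes; X ∈ τ? Yes.
Axiom (T2/T3): check pairwise unions and intersections of members of τ.
All pairwise intersections and unions checked — each lies in τ. Therefore τ satisfies (T1), (T2), (T3): it IS a topology on X.


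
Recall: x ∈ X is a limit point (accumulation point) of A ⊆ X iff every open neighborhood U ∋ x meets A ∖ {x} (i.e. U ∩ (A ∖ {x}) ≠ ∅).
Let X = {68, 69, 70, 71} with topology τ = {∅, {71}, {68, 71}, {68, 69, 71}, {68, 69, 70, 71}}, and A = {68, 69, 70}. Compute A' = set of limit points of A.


A' = {69, 70}

For each x ∈ X, list the open sets U ∈ τ with x ∈ U, then check whether U ∩ (A ∖ {x}) ≠ ∅ for every such U.
  x = 68: open {68, 71} ∋ x has {68, 71} ∩ (A ∖ {68}) = ∅, so x is NOT a limit point.
  x = 69: opens ∋ x are {68, 69, 71}, {68, 69, 70, 71}; each meets A ∖ {69}, so x IS a limit point.
  x = 70: opens ∋ x are {68, 69, 70, 71}; each meets A ∖ {70}, so x IS a limit point.
  x = 71: open {71} ∋ x has {71} ∩ (A ∖ {71}) = ∅, so x is NOT a limit point.
Collecting: A' = {69, 70}.


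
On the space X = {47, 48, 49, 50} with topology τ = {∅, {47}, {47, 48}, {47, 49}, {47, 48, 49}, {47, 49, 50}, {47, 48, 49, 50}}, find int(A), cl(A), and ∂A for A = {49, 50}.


int(A) = ∅, cl(A) = {49, 50}, ∂A = {49, 50}.

Closed sets in (X, τ) are complements of opens:
  closed(X, τ) = {∅, {48}, {50}, {48, 50}, {49, 50}, {48, 49, 50}, {47, 48, 49, 50}}.
int(A) = ⋃ {U ∈ τ : U ⊆ A}. Opens contained in A: ∅.
Taking the union of these: int(A) = ∅.
cl(A) = ⋂ {C closed : A ⊆ C}. Closed sets containing A: {49, 50}, {48, 49, 50}, {47, 48, 49, 50}.
Intersecting these: cl(A) = {49, 50}.
∂A = cl(A) ∖ int(A) = {49, 50} ∖ ∅ = {49, 50}.


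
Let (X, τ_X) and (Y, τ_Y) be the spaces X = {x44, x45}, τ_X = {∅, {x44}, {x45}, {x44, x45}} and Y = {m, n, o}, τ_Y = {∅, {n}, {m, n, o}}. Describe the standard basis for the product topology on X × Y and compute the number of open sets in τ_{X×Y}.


Basis B = {∅ × ∅, {x44} × {n}, {x45} × {n}, {x44, x45} × {n}, {x44} × {m, n, o}, {x45} × {m, n, o}, {x44, x45} × {m, n, o}}; |τ_{X×Y}| = 9.

Enumerate products U × V with U ∈ τ_X, V ∈ τ_Y (deduplicated):
  ∅ × ∅ = {} (∅)
  {x44} × {n} = {(x44,n)}
  {x45} × {n} = {(x45,n)}
  {x44, x45} × {n} = {(x44,n), (x45,n)}
  {x44} × {m, n, o} = {(x44,m), (x44,n), (x44,o)}
  {x45} × {m, n, o} = {(x45,m), (x45,n), (x45,o)}
  {x44, x45} × {m, n, o} = {(x44,m), (x44,n), (x44,o), (x45,m), (x45,n), (x45,o)}
These 7 distinct sets form the basis B.
Close under arbitrary unions to get τ_{X×Y}; counting gives |τ_{X×Y}| = 9.


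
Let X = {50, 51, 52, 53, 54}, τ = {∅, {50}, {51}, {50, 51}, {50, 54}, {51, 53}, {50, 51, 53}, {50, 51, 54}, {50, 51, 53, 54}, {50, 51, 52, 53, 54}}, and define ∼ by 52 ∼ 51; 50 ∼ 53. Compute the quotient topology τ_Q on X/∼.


X/∼ = {[50=53], [51=52], [54]}; |τ_Q| = 2.

Equivalence classes: [50=53], [51=52], [54].
Quotient map π: X → X/∼ sends 50 ↦ [50=53], 51 ↦ [51=52], 52 ↦ [51=52], 53 ↦ [50=53], 54 ↦ [54].
For each subset V ⊆ X/∼, compute π^{-1}(V) ⊆ X and check whether π^{-1}(V) ∈ τ. V is open in τ_Q iff π^{-1}(V) ∈ τ.
  V = {}: π^{-1}(V) = ∅ ∈ τ ✓.
  V = {[50=53]}: π^{-1}(V) = {50, 53} ∉ τ ✗.
  V = {[51=52]}: π^{-1}(V) = {51, 52} ∉ τ ✗.
  V = {[50=53], [51=52]}: π^{-1}(V) = {50, 51, 52, 53} ∉ τ ✗.
  V = {[54]}: π^{-1}(V) = {54} ∉ τ ✗.
  V = {[50=53], [54]}: π^{-1}(V) = {50, 53, 54} ∉ τ ✗.
  V = {[51=52], [54]}: π^{-1}(V) = {51, 52, 54} ∉ τ ✗.
  V = {[50=53], [51=52], [54]}: π^{-1}(V) = {50, 51, 52, 53, 54} ∈ τ ✓.
Open sets in the quotient: τ_Q = {{}, {[50=53], [51=52], [54]}} (2 elements).


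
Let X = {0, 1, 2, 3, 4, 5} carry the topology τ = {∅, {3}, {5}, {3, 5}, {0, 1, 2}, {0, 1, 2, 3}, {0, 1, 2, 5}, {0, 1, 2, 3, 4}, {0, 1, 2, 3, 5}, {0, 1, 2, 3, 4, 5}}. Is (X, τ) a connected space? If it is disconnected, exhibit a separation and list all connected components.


(X, τ) is disconnected; components = [{5}, {0, 1, 2, 3, 4}].

Find clopen sets (U ∈ τ with X ∖ U ∈ τ):
  U = ∅, X ∖ U = {0, 1, 2, 3, 4, 5} — both open, so U is clopen.
  U = {5}, X ∖ U = {0, 1, 2, 3, 4} — both open, so U is clopen.
  U = {0, 1, 2, 3, 4}, X ∖ U = {5} — both open, so U is clopen.
  U = {0, 1, 2, 3, 4, 5}, X ∖ U = ∅ — both open, so U is clopen.
Nontrivial clopen(s) exist: e.g. {0, 1, 2, 3, 4}. So (X, τ) is disconnected.
Compute connected components by grouping points that agree on all clopens:
  component: {5}
  component: {0, 1, 2, 3, 4}


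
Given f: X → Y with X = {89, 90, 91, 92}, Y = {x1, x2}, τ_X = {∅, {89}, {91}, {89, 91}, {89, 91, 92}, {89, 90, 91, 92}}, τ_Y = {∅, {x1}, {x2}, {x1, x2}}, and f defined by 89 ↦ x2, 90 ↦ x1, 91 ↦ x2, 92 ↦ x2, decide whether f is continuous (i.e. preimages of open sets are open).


f is NOT continuous.

Compute f^{-1}(U) for each U ∈ τ_Y:
  U = ∅: f^{-1}(U) = ∅ ∈ τ_X ✓.
  U = {x1}: f^{-1}(U) = {90} ∉ τ_X ✗.
  U = {x2}: f^{-1}(U) = {89, 91, 92} ∈ τ_X ✓.
  U = {x1, x2}: f^{-1}(U) = {89, 90, 91, 92} ∈ τ_X ✓.
Found U = {x1} with f^{-1}(U) = {90} not in τ_X. Therefore f is NOT continuous.


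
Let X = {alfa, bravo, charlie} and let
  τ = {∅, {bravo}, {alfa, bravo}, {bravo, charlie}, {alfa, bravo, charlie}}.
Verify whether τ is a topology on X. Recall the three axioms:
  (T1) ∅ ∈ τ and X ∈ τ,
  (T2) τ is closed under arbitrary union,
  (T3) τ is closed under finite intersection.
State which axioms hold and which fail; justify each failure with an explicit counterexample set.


τ IS a topology on X.

Axiom (T1): ∅ ∈ τ? Yes; X ∈ τ? Yes.
Axiom (T2/T3): check pairwise unions and intersections of members of τ.
All pairwise intersections and unions checked — each lies in τ. Therefore τ satisfies (T1), (T2), (T3): it IS a topology on X.


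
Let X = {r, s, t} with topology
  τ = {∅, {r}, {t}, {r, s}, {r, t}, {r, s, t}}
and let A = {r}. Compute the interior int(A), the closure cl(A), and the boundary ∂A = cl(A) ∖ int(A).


int(A) = {r}, cl(A) = {r, s}, ∂A = {s}.

Closed sets in (X, τ) are complements of opens:
  closed(X, τ) = {∅, {s}, {t}, {r, s}, {s, t}, {r, s, t}}.
int(A) = ⋃ {U ∈ τ : U ⊆ A}. Opens contained in A: ∅, {r}.
Taking the union of these: int(A) = {r}.
cl(A) = ⋂ {C closed : A ⊆ C}. Closed sets containing A: {r, s}, {r, s, t}.
Intersecting these: cl(A) = {r, s}.
∂A = cl(A) ∖ int(A) = {r, s} ∖ {r} = {s}.


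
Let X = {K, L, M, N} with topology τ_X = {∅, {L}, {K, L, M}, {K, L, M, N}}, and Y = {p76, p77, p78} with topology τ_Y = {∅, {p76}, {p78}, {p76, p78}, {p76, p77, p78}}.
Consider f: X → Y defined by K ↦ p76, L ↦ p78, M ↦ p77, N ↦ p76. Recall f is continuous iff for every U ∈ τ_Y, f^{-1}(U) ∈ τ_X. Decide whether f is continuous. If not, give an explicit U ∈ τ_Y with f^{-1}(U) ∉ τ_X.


f is NOT continuous.

Compute f^{-1}(U) for each U ∈ τ_Y:
  U = ∅: f^{-1}(U) = ∅ ∈ τ_X ✓.
  U = {p76}: f^{-1}(U) = {K, N} ∉ τ_X ✗.
  U = {p78}: f^{-1}(U) = {L} ∈ τ_X ✓.
  U = {p76, p78}: f^{-1}(U) = {K, L, N} ∉ τ_X ✗.
  U = {p76, p77, p78}: f^{-1}(U) = {K, L, M, N} ∈ τ_X ✓.
Found U = {p76} with f^{-1}(U) = {K, N} not in τ_X. Therefore f is NOT continuous.


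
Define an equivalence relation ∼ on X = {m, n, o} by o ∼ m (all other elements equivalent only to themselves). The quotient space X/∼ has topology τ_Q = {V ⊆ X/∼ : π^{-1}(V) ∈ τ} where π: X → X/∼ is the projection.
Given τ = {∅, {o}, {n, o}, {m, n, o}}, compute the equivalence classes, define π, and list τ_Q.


X/∼ = {[m=o], [n]}; |τ_Q| = 2.

Equivalence classes: [m=o], [n].
Quotient map π: X → X/∼ sends m ↦ [m=o], n ↦ [n], o ↦ [m=o].
For each subset V ⊆ X/∼, compute π^{-1}(V) ⊆ X and check whether π^{-1}(V) ∈ τ. V is open in τ_Q iff π^{-1}(V) ∈ τ.
  V = {}: π^{-1}(V) = ∅ ∈ τ ✓.
  V = {[m=o]}: π^{-1}(V) = {m, o} ∉ τ ✗.
  V = {[n]}: π^{-1}(V) = {n} ∉ τ ✗.
  V = {[m=o], [n]}: π^{-1}(V) = {m, n, o} ∈ τ ✓.
Open sets in the quotient: τ_Q = {{}, {[m=o], [n]}} (2 elements).


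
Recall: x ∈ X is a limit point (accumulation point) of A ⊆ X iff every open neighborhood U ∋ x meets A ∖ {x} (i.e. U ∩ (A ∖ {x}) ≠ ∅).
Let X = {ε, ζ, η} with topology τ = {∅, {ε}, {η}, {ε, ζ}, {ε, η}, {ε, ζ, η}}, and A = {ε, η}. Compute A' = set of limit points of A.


A' = {ζ}

For each x ∈ X, list the open sets U ∈ τ with x ∈ U, then check whether U ∩ (A ∖ {x}) ≠ ∅ for every such U.
  x = ε: open {ε} ∋ x has {ε} ∩ (A ∖ {ε}) = ∅, so x is NOT a limit point.
  x = ζ: opens ∋ x are {ε, ζ}, {ε, ζ, η}; each meets A ∖ {ζ}, so x IS a limit point.
  x = η: open {η} ∋ x has {η} ∩ (A ∖ {η}) = ∅, so x is NOT a limit point.
Collecting: A' = {ζ}.


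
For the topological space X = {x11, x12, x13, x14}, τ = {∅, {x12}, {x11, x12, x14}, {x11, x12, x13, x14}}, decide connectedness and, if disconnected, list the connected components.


(X, τ) is connected.

Find clopen sets (U ∈ τ with X ∖ U ∈ τ):
  U = ∅, X ∖ U = {x11, x12, x13, x14} — both open, so U is clopen.
  U = {x11, x12, x13, x14}, X ∖ U = ∅ — both open, so U is clopen.
Only trivial clopens (∅ and X) exist, so (X, τ) is connected.
Compute connected components by grouping points that agree on all clopens:
  component: {x11, x12, x13, x14}


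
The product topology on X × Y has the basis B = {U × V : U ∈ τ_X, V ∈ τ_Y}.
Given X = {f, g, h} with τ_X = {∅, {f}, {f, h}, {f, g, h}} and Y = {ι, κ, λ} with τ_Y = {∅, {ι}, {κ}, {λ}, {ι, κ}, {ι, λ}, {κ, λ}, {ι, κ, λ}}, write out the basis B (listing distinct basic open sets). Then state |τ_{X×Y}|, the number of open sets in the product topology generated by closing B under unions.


Basis B = {∅ × ∅, {f} × {ι}, {f} × {κ}, {f} × {λ}, {f} × {ι, κ}, {f} × {ι, λ}, {f, h} × {ι}, {f} × {κ, λ}, {f, h} × {κ}, {f, h} × {λ}, {f} × {ι, κ, λ}, {f, g, h} × {ι}, {f, g, h} × {κ}, {f, g, h} × {λ}, {f, h} × {ι, κ}, {f, h} × {ι, λ}, {f, h} × {κ, λ}, {f, h} × {ι, κ, λ}, {f, g, h} × {ι, κ}, {f, g, h} × {ι, λ}, {f, g, h} × {κ, λ}, {f, g, h} × {ι, κ, λ}}; |τ_{X×Y}| = 64.

Enumerate products U × V with U ∈ τ_X, V ∈ τ_Y (deduplicated):
  ∅ × ∅ = {} (∅)
  {f} × {ι} = {(f,ι)}
  {f} × {κ} = {(f,κ)}
  {f} × {λ} = {(f,λ)}
  {f} × {ι, κ} = {(f,ι), (f,κ)}
  {f} × {ι, λ} = {(f,ι), (f,λ)}
  {f, h} × {ι} = {(f,ι), (h,ι)}
  {f} × {κ, λ} = {(f,κ), (f,λ)}
  {f, h} × {κ} = {(f,κ), (h,κ)}
  {f, h} × {λ} = {(f,λ), (h,λ)}
  {f} × {ι, κ, λ} = {(f,ι), (f,κ), (f,λ)}
  {f, g, h} × {ι} = {(f,ι), (g,ι), (h,ι)}
  {f, g, h} × {κ} = {(f,κ), (g,κ), (h,κ)}
  {f, g, h} × {λ} = {(f,λ), (g,λ), (h,λ)}
  {f, h} × {ι, κ} = {(f,ι), (f,κ), (h,ι), (h,κ)}
  {f, h} × {ι, λ} = {(f,ι), (f,λ), (h,ι), (h,λ)}
  {f, h} × {κ, λ} = {(f,κ), (f,λ), (h,κ), (h,λ)}
  {f, h} × {ι, κ, λ} = {(f,ι), (f,κ), (f,λ), (h,ι), (h,κ), (h,λ)}
  {f, g, h} × {ι, κ} = {(f,ι), (f,κ), (g,ι), (g,κ), (h,ι), (h,κ)}
  {f, g, h} × {ι, λ} = {(f,ι), (f,λ), (g,ι), (g,λ), (h,ι), (h,λ)}
  {f, g, h} × {κ, λ} = {(f,κ), (f,λ), (g,κ), (g,λ), (h,κ), (h,λ)}
  {f, g, h} × {ι, κ, λ} = {(f,ι), (f,κ), (f,λ), (g,ι), (g,κ), (g,λ), (h,ι), (h,κ), (h,λ)}
These 22 distinct sets form the basis B.
Close under arbitrary unions to get τ_{X×Y}; counting gives |τ_{X×Y}| = 64.


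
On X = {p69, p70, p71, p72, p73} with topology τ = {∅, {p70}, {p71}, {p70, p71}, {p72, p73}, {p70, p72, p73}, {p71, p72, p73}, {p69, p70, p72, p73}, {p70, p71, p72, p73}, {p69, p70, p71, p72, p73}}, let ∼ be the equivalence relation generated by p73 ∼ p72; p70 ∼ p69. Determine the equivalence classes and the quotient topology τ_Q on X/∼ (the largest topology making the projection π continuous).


X/∼ = {[p69=p70], [p71], [p72=p73]}; |τ_Q| = 6.

Equivalence classes: [p69=p70], [p71], [p72=p73].
Quotient map π: X → X/∼ sends p69 ↦ [p69=p70], p70 ↦ [p69=p70], p71 ↦ [p71], p72 ↦ [p72=p73], p73 ↦ [p72=p73].
For each subset V ⊆ X/∼, compute π^{-1}(V) ⊆ X and check whether π^{-1}(V) ∈ τ. V is open in τ_Q iff π^{-1}(V) ∈ τ.
  V = {}: π^{-1}(V) = ∅ ∈ τ ✓.
  V = {[p69=p70]}: π^{-1}(V) = {p69, p70} ∉ τ ✗.
  V = {[p71]}: π^{-1}(V) = {p71} ∈ τ ✓.
  V = {[p69=p70], [p71]}: π^{-1}(V) = {p69, p70, p71} ∉ τ ✗.
  V = {[p72=p73]}: π^{-1}(V) = {p72, p73} ∈ τ ✓.
  V = {[p69=p70], [p72=p73]}: π^{-1}(V) = {p69, p70, p72, p73} ∈ τ ✓.
  V = {[p71], [p72=p73]}: π^{-1}(V) = {p71, p72, p73} ∈ τ ✓.
  V = {[p69=p70], [p71], [p72=p73]}: π^{-1}(V) = {p69, p70, p71, p72, p73} ∈ τ ✓.
Open sets in the quotient: τ_Q = {{}, {[p71]}, {[p72=p73]}, {[p69=p70], [p72=p73]}, {[p71], [p72=p73]}, {[p69=p70], [p71], [p72=p73]}} (6 elements).


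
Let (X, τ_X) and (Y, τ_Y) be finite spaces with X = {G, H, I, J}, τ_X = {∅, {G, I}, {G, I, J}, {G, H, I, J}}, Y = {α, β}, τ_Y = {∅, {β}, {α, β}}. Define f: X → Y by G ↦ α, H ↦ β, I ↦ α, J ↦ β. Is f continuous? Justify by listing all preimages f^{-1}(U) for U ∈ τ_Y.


f is NOT continuous.

Compute f^{-1}(U) for each U ∈ τ_Y:
  U = ∅: f^{-1}(U) = ∅ ∈ τ_X ✓.
  U = {β}: f^{-1}(U) = {H, J} ∉ τ_X ✗.
  U = {α, β}: f^{-1}(U) = {G, H, I, J} ∈ τ_X ✓.
Found U = {β} with f^{-1}(U) = {H, J} not in τ_X. Therefore f is NOT continuous.
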